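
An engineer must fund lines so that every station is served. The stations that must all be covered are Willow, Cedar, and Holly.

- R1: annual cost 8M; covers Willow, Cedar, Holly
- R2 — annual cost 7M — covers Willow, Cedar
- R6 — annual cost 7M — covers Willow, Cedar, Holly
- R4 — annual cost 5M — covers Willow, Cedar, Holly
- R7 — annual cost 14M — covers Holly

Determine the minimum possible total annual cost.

R4 alone covers Willow, Cedar, Holly — every station.
Total annual cost: 5.
No cover costs less than 5.

5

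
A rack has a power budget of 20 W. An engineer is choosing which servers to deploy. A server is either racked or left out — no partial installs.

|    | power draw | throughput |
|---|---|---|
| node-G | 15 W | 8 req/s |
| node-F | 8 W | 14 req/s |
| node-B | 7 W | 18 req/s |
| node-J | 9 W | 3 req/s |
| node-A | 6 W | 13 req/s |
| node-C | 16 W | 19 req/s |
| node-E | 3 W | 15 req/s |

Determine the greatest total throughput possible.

Take node-F, node-B, and node-E: power draw 8 + 7 + 3 = 18 ≤ 20, throughput 14 + 18 + 15 = 47.
No other feasible combination does better.

47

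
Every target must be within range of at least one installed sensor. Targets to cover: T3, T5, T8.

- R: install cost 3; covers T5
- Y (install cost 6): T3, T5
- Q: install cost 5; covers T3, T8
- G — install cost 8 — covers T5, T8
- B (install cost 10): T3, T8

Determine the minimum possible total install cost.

8

Choose R and Q: together they cover T3, T5, T8 — every target.
Total install cost: 3 + 5 = 8.
No cover costs less than 8.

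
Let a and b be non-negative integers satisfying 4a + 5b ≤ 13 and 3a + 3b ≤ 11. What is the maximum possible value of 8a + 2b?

24

Relaxing integrality, the LP optimum is 26.00 at (a,b) = (3.25, 0), which is not an integer point.
(a,b)=(3,0): 4·3+5·0=12≤13, 3·3+3·0=9≤11, objective 24.
(a,b)=(2,1): 4·2+5·1=13≤13, 3·2+3·1=9≤11, objective 18.
(a,b)=(2,0): 4·2+5·0=8≤13, 3·2+3·0=6≤11, objective 16.
Maximum is 24 at (a,b)=(3,0).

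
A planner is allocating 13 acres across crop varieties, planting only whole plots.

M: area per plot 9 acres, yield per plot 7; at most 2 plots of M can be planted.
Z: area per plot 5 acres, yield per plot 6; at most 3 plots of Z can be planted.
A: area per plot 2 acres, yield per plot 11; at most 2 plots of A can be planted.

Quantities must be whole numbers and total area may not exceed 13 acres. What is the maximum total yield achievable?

29

This is a bounded integer knapsack.
1×Z and 2×A: area 9 ≤ 13, yield 1·6 + 2·11 = 28.
1×M and 2×A: area 13 ≤ 13, yield 1·7 + 2·11 = 29.
Best is 29.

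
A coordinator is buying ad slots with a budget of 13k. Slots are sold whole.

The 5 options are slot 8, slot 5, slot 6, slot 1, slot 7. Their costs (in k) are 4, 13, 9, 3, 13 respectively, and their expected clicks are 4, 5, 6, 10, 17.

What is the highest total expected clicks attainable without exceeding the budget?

17

slot 6 + slot 1: cost 9 + 3 = 12 ≤ 13, expected clicks 6 + 10 = 16.
slot 8 + slot 1: cost 4 + 3 = 7 ≤ 13, expected clicks 4 + 10 = 14.
slot 7: cost 13 ≤ 13, expected clicks 17.
Best is slot 7 with total expected clicks 17.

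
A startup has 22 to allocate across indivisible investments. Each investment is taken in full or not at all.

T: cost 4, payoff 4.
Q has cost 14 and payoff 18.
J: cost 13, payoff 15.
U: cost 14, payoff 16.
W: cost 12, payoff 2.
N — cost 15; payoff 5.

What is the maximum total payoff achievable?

Treat it as a binary knapsack problem.
Take T and Q: cost 4 + 14 = 18 ≤ 22, payoff 4 + 18 = 22.
No other feasible combination does better.

22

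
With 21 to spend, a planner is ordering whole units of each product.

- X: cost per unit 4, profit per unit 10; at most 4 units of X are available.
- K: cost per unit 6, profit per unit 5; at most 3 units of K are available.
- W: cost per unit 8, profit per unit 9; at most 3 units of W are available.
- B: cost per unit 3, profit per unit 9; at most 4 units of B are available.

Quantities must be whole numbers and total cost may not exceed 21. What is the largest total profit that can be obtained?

57

This is a bounded integer knapsack.
B has the best ratio (9/3); taking only B gives at most 4×9 = 36 (stopped by the supply cap of 4).
Mixing does better — 3×X and 3×B: cost 21 ≤ 21, profit 3·10 + 3·9 = 57.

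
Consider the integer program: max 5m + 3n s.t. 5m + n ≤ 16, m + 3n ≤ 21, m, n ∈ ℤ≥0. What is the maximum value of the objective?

Relaxing integrality, the LP optimum is 28.71 at (m,n) = (1.93, 6.36), which is not an integer point.
(m,n)=(2,6) is feasible, giving 28.
(m,n)=(2,5) is feasible, giving 25.
(m,n)=(1,6) is feasible, giving 23.
(m,n)=(0,7) is feasible, giving 21.
Maximum is 28 at (m,n)=(2,6).

28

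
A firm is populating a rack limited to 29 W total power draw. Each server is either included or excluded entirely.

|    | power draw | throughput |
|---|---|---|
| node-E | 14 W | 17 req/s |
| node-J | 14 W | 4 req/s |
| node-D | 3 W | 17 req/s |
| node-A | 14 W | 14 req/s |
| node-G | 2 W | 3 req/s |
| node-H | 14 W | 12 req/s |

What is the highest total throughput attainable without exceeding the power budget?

This is an integer program with binary decision variables.
Allowing fractional choices, the relaxed optimum would be about 47.0, but servers are indivisible.
node-E + node-D + node-G: power draw 14 + 3 + 2 = 19 ≤ 29, throughput 17 + 17 + 3 = 37.
node-E + node-D: power draw 14 + 3 = 17 ≤ 29, throughput 17 + 17 = 34.
node-D + node-A + node-G: power draw 3 + 14 + 2 = 19 ≤ 29, throughput 17 + 14 + 3 = 34.
Best is node-E, node-D, and node-G with total throughput 37.

37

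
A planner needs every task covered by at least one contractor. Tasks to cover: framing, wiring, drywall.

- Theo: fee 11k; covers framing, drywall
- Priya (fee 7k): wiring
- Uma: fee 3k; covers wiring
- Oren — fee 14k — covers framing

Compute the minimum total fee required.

14

This is an integer covering problem.
Choose Theo and Uma: together they cover framing, wiring, drywall — every task.
Total fee: 11 + 3 = 14.
No cover costs less than 14.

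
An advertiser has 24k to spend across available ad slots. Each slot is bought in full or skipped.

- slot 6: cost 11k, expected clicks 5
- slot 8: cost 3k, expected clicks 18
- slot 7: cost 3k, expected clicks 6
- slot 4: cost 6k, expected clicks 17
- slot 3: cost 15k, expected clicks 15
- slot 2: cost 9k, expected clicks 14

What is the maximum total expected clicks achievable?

55

slot 8 + slot 4 + slot 2: cost 3 + 6 + 9 = 18 ≤ 24, expected clicks 18 + 17 + 14 = 49.
slot 8 + slot 7 + slot 4 + slot 2: cost 3 + 3 + 6 + 9 = 21 ≤ 24, expected clicks 18 + 6 + 17 + 14 = 55.
slot 8 + slot 4 + slot 3: cost 3 + 6 + 15 = 24 ≤ 24, expected clicks 18 + 17 + 15 = 50.
Best is slot 8, slot 7, slot 4, and slot 2 with total expected clicks 55.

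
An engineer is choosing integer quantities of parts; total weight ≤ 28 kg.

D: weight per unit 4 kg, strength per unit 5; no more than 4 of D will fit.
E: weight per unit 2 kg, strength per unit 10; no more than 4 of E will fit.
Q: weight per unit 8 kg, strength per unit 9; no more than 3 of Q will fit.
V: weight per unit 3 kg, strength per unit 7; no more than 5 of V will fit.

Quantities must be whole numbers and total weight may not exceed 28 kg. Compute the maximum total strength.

80

E has the best ratio (10/2); taking only E gives at most 4×10 = 40 (stopped by the supply cap of 4).
Mixing does better — 1×D, 4×E, and 5×V: weight 27 ≤ 28, strength 1·5 + 4·10 + 5·7 = 80.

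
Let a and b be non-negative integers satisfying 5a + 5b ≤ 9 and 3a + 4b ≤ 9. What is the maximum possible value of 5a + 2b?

5

The continuous relaxation peaks at (1.8, 0) with value 9.00; rounding to a feasible lattice point costs some objective.
(a,b)=(1,0): 5·1+5·0=5≤9, 3·1+4·0=3≤9, objective 5.
(a,b)=(0,1): 5·0+5·1=5≤9, 3·0+4·1=4≤9, objective 2.
(a,b)=(0,0): 5·0+5·0=0≤9, 3·0+4·0=0≤9, objective 0.
No feasible integer point exceeds 5.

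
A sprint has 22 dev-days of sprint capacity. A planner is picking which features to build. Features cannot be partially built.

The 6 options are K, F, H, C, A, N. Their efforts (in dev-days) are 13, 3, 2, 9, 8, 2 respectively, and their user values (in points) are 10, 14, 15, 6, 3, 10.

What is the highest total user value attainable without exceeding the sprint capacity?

49

Allowing fractional choices, the relaxed optimum would be about 50.3, but features are indivisible.
K + F + H + N: effort 13 + 3 + 2 + 2 = 20 ≤ 22, user value 10 + 14 + 15 + 10 = 49.
F + H + C + N: effort 3 + 2 + 9 + 2 = 16 ≤ 22, user value 14 + 15 + 6 + 10 = 45.
F + H + A + N: effort 3 + 2 + 8 + 2 = 15 ≤ 22, user value 14 + 15 + 3 + 10 = 42.
Best is K, F, H, and N with total user value 49.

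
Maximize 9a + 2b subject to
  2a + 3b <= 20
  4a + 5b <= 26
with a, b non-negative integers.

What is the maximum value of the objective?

(a,b)=(6,0): 2·6+3·0=12≤20, 4·6+5·0=24≤26, objective 54.
(a,b)=(5,1): 2·5+3·1=13≤20, 4·5+5·1=25≤26, objective 47.
(a,b)=(5,0): 2·5+3·0=10≤20, 4·5+5·0=20≤26, objective 45.
Maximum is 54 at (a,b)=(6,0).

54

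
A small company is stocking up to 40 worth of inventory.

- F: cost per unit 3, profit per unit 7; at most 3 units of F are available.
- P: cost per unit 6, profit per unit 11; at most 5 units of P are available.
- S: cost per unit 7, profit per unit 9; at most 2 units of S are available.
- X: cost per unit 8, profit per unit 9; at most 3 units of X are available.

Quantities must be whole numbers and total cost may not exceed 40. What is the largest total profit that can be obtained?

76

F has the best ratio (7/3); taking only F gives at most 3×7 = 21 (stopped by the supply cap of 3).
Mixing does better — 3×F and 5×P: cost 39 ≤ 40, profit 3·7 + 5·11 = 76.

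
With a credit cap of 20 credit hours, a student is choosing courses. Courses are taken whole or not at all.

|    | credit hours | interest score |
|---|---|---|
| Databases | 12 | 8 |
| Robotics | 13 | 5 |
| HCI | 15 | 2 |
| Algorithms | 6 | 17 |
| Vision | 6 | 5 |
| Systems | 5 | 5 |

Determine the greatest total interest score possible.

27

Databases + Algorithms: credit hours 12 + 6 = 18 ≤ 20, interest score 8 + 17 = 25.
Algorithms + Vision + Systems: credit hours 6 + 6 + 5 = 17 ≤ 20, interest score 17 + 5 + 5 = 27.
Best is Algorithms, Vision, and Systems with total interest score 27.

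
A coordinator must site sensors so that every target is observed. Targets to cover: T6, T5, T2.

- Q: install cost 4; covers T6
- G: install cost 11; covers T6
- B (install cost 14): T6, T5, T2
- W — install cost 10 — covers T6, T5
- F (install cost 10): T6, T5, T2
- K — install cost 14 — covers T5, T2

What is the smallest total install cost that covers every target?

10

F alone covers T6, T5, T2 — every target.
Total install cost: 10.
No cover costs less than 10.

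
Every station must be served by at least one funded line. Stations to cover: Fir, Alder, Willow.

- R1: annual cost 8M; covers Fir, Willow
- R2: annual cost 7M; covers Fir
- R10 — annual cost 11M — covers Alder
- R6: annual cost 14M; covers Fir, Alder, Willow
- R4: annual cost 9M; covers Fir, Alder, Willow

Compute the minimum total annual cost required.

R4 alone covers Fir, Alder, Willow — every station.
Total annual cost: 9.
No cover costs less than 9.

9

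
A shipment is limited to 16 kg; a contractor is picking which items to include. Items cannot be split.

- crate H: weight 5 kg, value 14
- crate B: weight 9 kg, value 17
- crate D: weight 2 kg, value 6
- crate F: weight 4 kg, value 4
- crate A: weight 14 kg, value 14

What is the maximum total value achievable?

37

crate H + crate B + crate D: weight 5 + 9 + 2 = 16 ≤ 16, value 14 + 17 + 6 = 37.
crate B + crate D + crate F: weight 9 + 2 + 4 = 15 ≤ 16, value 17 + 6 + 4 = 27.
crate H + crate B: weight 5 + 9 = 14 ≤ 16, value 14 + 17 = 31.
Best is crate H, crate B, and crate D with total value 37.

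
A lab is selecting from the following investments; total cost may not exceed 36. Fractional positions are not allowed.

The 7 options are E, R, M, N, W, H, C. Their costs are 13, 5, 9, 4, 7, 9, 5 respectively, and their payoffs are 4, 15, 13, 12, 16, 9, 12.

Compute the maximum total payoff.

R + M + N + W + C: cost 5 + 9 + 4 + 7 + 5 = 30 ≤ 36, payoff 15 + 13 + 12 + 16 + 12 = 68.
R + M + W + H + C: cost 5 + 9 + 7 + 9 + 5 = 35 ≤ 36, payoff 15 + 13 + 16 + 9 + 12 = 65.
R + M + N + W + H: cost 5 + 9 + 4 + 7 + 9 = 34 ≤ 36, payoff 15 + 13 + 12 + 16 + 9 = 65.
Best is R, M, N, W, and C with total payoff 68.

68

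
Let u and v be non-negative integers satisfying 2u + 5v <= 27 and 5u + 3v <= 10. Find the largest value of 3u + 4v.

The continuous relaxation peaks at (0, 3.33) with value 13.33; rounding to a feasible lattice point costs some objective.
(u,v)=(0,3): 2·0+5·3=15≤27, 5·0+3·3=9≤10, objective 12.
(u,v)=(0,2): 2·0+5·2=10≤27, 5·0+3·2=6≤10, objective 8.
No feasible integer point exceeds 12.

12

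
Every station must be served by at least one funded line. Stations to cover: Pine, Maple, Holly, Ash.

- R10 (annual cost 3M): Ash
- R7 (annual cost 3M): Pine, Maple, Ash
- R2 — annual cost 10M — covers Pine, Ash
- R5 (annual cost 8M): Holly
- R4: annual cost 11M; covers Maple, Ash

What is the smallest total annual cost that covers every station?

11

This is a weighted set-cover instance.
Choose R7 and R5: together they cover Pine, Maple, Holly, Ash — every station.
Total annual cost: 3 + 8 = 11.
No cover costs less than 11.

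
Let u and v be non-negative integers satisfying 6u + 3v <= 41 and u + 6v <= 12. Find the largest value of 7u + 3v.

(u,v)=(6,1): 6·6+3·1=39≤41, 1·6+6·1=12≤12, objective 45.
(u,v)=(6,0): 6·6+3·0=36≤41, 1·6+6·0=6≤12, objective 42.
(u,v)=(5,1): 6·5+3·1=33≤41, 1·5+6·1=11≤12, objective 38.
Maximum is 45 at (u,v)=(6,1).

45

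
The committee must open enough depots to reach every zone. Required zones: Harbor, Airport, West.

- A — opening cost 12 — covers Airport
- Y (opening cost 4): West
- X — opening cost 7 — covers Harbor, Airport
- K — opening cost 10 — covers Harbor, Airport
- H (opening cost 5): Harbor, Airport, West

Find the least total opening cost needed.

5

H alone covers Harbor, Airport, West — every zone.
Total opening cost: 5.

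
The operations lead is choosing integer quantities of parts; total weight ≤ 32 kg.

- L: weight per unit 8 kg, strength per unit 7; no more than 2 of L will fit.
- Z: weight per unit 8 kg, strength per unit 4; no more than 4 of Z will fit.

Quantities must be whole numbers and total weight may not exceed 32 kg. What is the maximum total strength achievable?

L has the best ratio (7/8); taking only L gives at most 2×7 = 14 (stopped by the supply cap of 2).
Mixing does better — 2×L and 2×Z: weight 32 ≤ 32, strength 2·7 + 2·4 = 22.

22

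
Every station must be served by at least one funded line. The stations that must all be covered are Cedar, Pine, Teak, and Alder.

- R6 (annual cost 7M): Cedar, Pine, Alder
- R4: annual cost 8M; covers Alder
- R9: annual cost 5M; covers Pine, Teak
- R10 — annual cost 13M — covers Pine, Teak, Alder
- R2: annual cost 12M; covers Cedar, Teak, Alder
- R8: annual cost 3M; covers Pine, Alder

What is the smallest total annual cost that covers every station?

Choose R6 and R9: together they cover Cedar, Pine, Teak, Alder — every station.
Total annual cost: 7 + 5 = 12.

12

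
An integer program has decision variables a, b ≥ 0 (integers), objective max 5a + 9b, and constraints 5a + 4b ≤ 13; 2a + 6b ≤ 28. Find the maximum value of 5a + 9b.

27

The continuous relaxation peaks at (0, 3.25) with value 29.25; rounding to a feasible lattice point costs some objective.
(a,b)=(0,3) is feasible, giving 27.
(a,b)=(1,2) is feasible, giving 23.
(a,b)=(0,2) is feasible, giving 18.
No feasible integer point exceeds 27.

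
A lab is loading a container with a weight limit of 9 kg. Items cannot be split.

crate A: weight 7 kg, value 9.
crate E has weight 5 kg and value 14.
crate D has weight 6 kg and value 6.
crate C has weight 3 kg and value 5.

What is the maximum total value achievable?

19

crate D + crate C: weight 6 + 3 = 9 ≤ 9, value 6 + 5 = 11.
crate E + crate C: weight 5 + 3 = 8 ≤ 9, value 14 + 5 = 19.
crate E: weight 5 ≤ 9, value 14.
Best is crate E and crate C with total value 19.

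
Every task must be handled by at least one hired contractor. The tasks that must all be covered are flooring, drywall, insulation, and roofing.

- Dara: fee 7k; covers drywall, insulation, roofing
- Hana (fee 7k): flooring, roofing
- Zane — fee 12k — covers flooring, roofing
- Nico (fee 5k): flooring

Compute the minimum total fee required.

Choose Dara and Nico: together they cover flooring, drywall, insulation, roofing — every task.
Total fee: 7 + 5 = 12.
No cover costs less than 12.

12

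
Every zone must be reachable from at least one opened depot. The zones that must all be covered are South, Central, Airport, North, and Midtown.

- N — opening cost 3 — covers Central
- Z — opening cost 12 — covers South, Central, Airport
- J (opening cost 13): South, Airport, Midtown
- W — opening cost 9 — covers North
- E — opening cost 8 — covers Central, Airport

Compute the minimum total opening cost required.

25

Choose N, J, and W: together they cover South, Central, Airport, North, Midtown — every zone.
Total opening cost: 3 + 13 + 9 = 25.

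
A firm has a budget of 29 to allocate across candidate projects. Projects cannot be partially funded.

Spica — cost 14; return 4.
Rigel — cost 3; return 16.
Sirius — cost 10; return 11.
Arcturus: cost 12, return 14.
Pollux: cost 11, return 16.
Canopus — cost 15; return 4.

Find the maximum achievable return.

Rigel + Arcturus + Pollux: cost 3 + 12 + 11 = 26 ≤ 29, return 16 + 14 + 16 = 46.
Rigel + Sirius + Pollux: cost 3 + 10 + 11 = 24 ≤ 29, return 16 + 11 + 16 = 43.
Best is Rigel, Arcturus, and Pollux with total return 46.

46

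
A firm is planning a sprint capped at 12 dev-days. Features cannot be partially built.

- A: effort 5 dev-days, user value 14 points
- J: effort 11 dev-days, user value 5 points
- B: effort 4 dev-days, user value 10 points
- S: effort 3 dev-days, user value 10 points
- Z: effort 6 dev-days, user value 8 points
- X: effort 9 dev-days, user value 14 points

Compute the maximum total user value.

A + B: effort 5 + 4 = 9 ≤ 12, user value 14 + 10 = 24.
A + S: effort 5 + 3 = 8 ≤ 12, user value 14 + 10 = 24.
A + B + S: effort 5 + 4 + 3 = 12 ≤ 12, user value 14 + 10 + 10 = 34.
Best is A, B, and S with total user value 34.

34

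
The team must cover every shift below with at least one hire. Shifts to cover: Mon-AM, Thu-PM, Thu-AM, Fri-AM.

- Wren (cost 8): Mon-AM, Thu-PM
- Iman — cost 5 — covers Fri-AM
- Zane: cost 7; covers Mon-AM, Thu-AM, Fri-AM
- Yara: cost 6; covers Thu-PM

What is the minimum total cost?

This is a weighted set-cover instance.
Choose Zane and Yara: together they cover Mon-AM, Thu-PM, Thu-AM, Fri-AM — every shift.
Total cost: 7 + 6 = 13.

13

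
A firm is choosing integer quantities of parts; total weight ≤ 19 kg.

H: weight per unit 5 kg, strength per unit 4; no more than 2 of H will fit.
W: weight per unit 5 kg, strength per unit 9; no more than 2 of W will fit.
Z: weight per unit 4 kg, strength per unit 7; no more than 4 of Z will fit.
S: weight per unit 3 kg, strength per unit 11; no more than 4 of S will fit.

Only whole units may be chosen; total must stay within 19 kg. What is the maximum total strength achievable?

53

This is a bounded integer knapsack.
Take 1×W and 4×S: weight 17 ≤ 19, strength 1·9 + 4·11 = 53.
S has the best ratio (11/3) and is taken to its limit of 4; remaining capacity is filled optimally with the others.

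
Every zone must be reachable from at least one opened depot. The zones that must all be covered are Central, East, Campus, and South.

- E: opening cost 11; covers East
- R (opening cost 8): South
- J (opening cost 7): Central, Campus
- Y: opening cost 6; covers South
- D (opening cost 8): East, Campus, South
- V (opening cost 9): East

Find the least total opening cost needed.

15

Choose J and D: together they cover Central, East, Campus, South — every zone.
Total opening cost: 7 + 8 = 15.
No cover costs less than 15.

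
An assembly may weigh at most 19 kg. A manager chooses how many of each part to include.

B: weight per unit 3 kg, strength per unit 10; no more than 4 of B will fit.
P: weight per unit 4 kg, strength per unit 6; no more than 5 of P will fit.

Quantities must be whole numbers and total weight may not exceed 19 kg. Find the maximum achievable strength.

3×B and 2×P: weight 17 ≤ 19, strength 3·10 + 2·6 = 42.
4×B and 1×P: weight 16 ≤ 19, strength 4·10 + 1·6 = 46.
Best is 46.

46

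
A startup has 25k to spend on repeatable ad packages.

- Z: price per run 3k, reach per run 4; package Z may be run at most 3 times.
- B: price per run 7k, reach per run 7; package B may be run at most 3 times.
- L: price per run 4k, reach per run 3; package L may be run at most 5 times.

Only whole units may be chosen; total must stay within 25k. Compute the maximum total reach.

26

This is a bounded integer knapsack.
Z has the best ratio (4/3); taking only Z gives at most 3×4 = 12 (stopped by the supply cap of 3).
Mixing does better — 3×Z and 2×B: price 23 ≤ 25, reach 3·4 + 2·7 = 26.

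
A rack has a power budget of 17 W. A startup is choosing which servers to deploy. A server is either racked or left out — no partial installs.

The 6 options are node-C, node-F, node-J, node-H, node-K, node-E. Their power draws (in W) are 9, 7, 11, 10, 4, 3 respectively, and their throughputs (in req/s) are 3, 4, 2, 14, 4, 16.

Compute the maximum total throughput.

34

node-H + node-K + node-E: power draw 10 + 4 + 3 = 17 ≤ 17, throughput 14 + 4 + 16 = 34.
node-H + node-E: power draw 10 + 3 = 13 ≤ 17, throughput 14 + 16 = 30.
Best is node-H, node-K, and node-E with total throughput 34.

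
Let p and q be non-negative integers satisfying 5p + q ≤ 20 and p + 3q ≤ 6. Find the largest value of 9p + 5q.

36

The continuous relaxation peaks at (3.86, 0.714) with value 38.29; rounding to a feasible lattice point costs some objective.
(p,q)=(4,0) is feasible, giving 36.
(p,q)=(3,1) is feasible, giving 32.
(p,q)=(3,0) is feasible, giving 27.
The best lattice point is (4,0), giving 36.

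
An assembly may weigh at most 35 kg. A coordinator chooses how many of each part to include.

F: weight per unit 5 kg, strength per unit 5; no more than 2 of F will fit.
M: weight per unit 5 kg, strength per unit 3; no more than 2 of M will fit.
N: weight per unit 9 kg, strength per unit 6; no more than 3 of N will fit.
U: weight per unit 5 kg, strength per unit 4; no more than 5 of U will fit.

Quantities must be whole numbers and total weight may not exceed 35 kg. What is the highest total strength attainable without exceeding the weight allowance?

2×F, 1×M, and 4×U: weight 35 ≤ 35, strength 2·5 + 1·3 + 4·4 = 29.
2×F and 5×U: weight 35 ≤ 35, strength 2·5 + 5·4 = 30.
Best is 30.

30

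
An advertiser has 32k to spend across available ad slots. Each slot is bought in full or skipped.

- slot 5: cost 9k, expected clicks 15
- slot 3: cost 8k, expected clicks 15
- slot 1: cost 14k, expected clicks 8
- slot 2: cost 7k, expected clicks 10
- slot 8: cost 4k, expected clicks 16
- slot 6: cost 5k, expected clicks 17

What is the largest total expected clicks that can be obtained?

Treat it as a binary knapsack problem.
Take slot 5, slot 3, slot 8, and slot 6: cost 9 + 8 + 4 + 5 = 26 ≤ 32, expected clicks 15 + 15 + 16 + 17 = 63.
No other feasible combination does better.

63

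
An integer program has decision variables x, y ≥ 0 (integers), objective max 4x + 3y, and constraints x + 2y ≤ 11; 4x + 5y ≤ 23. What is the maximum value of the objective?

Relaxing integrality, the LP optimum is 23.00 at (x,y) = (5.75, 0), which is not an integer point.
(x,y)=(5,0): 1·5+2·0=5≤11, 4·5+5·0=20≤23, objective 20.
(x,y)=(4,1): 1·4+2·1=6≤11, 4·4+5·1=21≤23, objective 19.
(x,y)=(4,0): 1·4+2·0=4≤11, 4·4+5·0=16≤23, objective 16.
The best lattice point is (5,0), giving 20.

20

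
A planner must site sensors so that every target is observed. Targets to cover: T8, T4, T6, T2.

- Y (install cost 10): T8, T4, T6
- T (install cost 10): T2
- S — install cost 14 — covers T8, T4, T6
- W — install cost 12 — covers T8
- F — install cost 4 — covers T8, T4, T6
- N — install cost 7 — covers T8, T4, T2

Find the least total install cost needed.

Choose F and N: together they cover T8, T4, T6, T2 — every target.
Total install cost: 4 + 7 = 11.

11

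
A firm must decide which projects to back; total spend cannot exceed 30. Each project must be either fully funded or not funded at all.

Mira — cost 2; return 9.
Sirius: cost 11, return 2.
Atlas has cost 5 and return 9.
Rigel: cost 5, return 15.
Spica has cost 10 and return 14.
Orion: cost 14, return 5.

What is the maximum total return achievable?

Allowing fractional choices, the relaxed optimum would be about 49.9, but projects are indivisible.
Mira + Sirius + Rigel + Spica: cost 2 + 11 + 5 + 10 = 28 ≤ 30, return 9 + 2 + 15 + 14 = 40.
Mira + Atlas + Rigel + Spica: cost 2 + 5 + 5 + 10 = 22 ≤ 30, return 9 + 9 + 15 + 14 = 47.
Best is Mira, Atlas, Rigel, and Spica with total return 47.

47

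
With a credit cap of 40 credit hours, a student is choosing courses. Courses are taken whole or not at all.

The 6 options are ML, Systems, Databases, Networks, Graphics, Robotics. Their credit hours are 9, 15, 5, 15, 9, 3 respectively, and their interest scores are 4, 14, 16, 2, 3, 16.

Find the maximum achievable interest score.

This is an integer program with binary decision variables.
Allowing fractional choices, the relaxed optimum would be about 52.7, but courses are indivisible.
ML + Systems + Databases + Robotics: credit hours 9 + 15 + 5 + 3 = 32 ≤ 40, interest score 4 + 14 + 16 + 16 = 50.
Systems + Databases + Graphics + Robotics: credit hours 15 + 5 + 9 + 3 = 32 ≤ 40, interest score 14 + 16 + 3 + 16 = 49.
Systems + Databases + Networks + Robotics: credit hours 15 + 5 + 15 + 3 = 38 ≤ 40, interest score 14 + 16 + 2 + 16 = 48.
Best is ML, Systems, Databases, and Robotics with total interest score 50.

50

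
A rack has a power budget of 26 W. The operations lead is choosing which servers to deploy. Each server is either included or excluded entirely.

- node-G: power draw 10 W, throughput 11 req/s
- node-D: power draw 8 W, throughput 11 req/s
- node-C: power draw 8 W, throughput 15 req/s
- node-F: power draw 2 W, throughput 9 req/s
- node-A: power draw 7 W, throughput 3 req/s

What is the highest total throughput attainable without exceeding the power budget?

38

Allowing fractional choices, the relaxed optimum would be about 43.8, but servers are indivisible.
node-D + node-C + node-F + node-A: power draw 8 + 8 + 2 + 7 = 25 ≤ 26, throughput 11 + 15 + 9 + 3 = 38.
node-D + node-C + node-F: power draw 8 + 8 + 2 = 18 ≤ 26, throughput 11 + 15 + 9 = 35.
node-G + node-D + node-C: power draw 10 + 8 + 8 = 26 ≤ 26, throughput 11 + 11 + 15 = 37.
Best is node-D, node-C, node-F, and node-A with total throughput 38.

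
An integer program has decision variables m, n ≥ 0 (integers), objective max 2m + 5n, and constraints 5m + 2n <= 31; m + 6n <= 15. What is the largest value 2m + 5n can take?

16

(m,n)=(3,2) is feasible, giving 16.
(m,n)=(5,1) is feasible, giving 15.
(m,n)=(2,2) is feasible, giving 14.
Maximum is 16 at (m,n)=(3,2).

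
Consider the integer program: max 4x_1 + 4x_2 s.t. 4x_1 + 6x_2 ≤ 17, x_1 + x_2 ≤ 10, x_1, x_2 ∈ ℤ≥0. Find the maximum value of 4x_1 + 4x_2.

16

The continuous relaxation peaks at (4.25, 0) with value 17.00; rounding to a feasible lattice point costs some objective.
(x_1,x_2)=(4,0): 4·4+6·0=16≤17, 1·4+1·0=4≤10, objective 16.
(x_1,x_2)=(3,0): 4·3+6·0=12≤17, 1·3+1·0=3≤10, objective 12.
No feasible integer point exceeds 16.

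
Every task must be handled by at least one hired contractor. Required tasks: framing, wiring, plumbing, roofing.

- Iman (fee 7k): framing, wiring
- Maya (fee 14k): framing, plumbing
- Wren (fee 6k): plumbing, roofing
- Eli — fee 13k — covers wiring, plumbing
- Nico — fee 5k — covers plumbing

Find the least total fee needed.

Choose Iman and Wren: together they cover framing, wiring, plumbing, roofing — every task.
Total fee: 7 + 6 = 13.
No cover costs less than 13.

13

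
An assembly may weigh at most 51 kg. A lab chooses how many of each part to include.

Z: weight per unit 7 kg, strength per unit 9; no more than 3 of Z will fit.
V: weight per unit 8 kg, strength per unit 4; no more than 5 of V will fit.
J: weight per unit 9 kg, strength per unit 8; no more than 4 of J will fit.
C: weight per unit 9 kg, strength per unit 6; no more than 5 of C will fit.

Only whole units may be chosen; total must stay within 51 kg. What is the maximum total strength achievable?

51

Take 3×Z and 3×J: weight 48 ≤ 51, strength 3·9 + 3·8 = 51.
Z has the best ratio (9/7) and is taken to its limit of 3; remaining capacity is filled optimally with the others.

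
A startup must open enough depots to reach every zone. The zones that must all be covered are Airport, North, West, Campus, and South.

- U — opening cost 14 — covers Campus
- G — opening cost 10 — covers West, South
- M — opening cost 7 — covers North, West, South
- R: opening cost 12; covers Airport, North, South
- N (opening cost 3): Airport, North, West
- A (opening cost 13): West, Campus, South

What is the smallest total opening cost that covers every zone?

16

Choose N and A: together they cover Airport, North, West, Campus, South — every zone.
Total opening cost: 3 + 13 = 16.
No cover costs less than 16.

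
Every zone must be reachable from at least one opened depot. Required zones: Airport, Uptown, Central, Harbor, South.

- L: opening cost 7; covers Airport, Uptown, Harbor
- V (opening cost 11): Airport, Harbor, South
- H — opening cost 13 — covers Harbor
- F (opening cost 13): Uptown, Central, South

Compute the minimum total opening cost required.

Choose L and F: together they cover Airport, Uptown, Central, Harbor, South — every zone.
Total opening cost: 7 + 13 = 20.

20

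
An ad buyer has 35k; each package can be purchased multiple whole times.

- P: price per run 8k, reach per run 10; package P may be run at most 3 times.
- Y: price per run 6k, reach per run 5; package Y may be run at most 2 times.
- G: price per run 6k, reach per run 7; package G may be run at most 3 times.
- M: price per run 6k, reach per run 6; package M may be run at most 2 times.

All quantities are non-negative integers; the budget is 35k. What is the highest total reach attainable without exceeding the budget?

41

P has the best ratio (10/8); taking only P gives at most 3×10 = 30 (stopped by the supply cap of 3).
Mixing does better — 2×P and 3×G: price 34 ≤ 35, reach 2·10 + 3·7 = 41.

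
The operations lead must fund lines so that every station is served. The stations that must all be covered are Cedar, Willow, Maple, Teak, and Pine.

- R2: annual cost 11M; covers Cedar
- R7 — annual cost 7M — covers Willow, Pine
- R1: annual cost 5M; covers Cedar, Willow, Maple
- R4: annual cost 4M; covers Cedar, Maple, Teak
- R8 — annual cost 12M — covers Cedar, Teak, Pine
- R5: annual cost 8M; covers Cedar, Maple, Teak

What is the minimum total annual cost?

11

Choose R7 and R4: together they cover Cedar, Willow, Maple, Teak, Pine — every station.
Total annual cost: 7 + 4 = 11.
No cover costs less than 11.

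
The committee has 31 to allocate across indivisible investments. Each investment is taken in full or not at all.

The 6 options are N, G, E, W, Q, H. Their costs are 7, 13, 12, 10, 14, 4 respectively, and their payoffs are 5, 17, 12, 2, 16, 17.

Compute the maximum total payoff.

50

This is an integer program with binary decision variables.
G + Q + H: cost 13 + 14 + 4 = 31 ≤ 31, payoff 17 + 16 + 17 = 50.
G + E + H: cost 13 + 12 + 4 = 29 ≤ 31, payoff 17 + 12 + 17 = 46.
E + Q + H: cost 12 + 14 + 4 = 30 ≤ 31, payoff 12 + 16 + 17 = 45.
Best is G, Q, and H with total payoff 50.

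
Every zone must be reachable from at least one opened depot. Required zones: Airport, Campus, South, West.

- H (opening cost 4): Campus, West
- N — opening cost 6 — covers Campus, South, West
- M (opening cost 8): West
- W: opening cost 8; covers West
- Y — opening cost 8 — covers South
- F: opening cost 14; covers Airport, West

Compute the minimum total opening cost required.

This is an integer covering problem.
The greedy cost-per-new-zone heuristic would pick H, N, and F for 24, but a cheaper cover exists.
Choose N and F: together they cover Airport, Campus, South, West — every zone.
Total opening cost: 6 + 14 = 20.
No cover costs less than 20.

20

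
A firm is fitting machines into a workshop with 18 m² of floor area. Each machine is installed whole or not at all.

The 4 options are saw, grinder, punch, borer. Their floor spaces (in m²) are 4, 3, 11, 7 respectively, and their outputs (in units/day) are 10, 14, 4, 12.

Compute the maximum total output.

Treat it as a binary knapsack problem.
Take saw, grinder, and borer: floor space 4 + 3 + 7 = 14 ≤ 18, output 10 + 14 + 12 = 36.
No other feasible combination does better.

36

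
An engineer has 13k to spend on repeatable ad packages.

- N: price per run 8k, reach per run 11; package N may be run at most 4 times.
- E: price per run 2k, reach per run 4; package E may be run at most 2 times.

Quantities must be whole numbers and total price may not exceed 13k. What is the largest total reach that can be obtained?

This is a bounded integer knapsack.
E has the best ratio (4/2); taking only E gives at most 2×4 = 8 (stopped by the supply cap of 2).
Mixing does better — 1×N and 2×E: price 12 ≤ 13, reach 1·11 + 2·4 = 19.

19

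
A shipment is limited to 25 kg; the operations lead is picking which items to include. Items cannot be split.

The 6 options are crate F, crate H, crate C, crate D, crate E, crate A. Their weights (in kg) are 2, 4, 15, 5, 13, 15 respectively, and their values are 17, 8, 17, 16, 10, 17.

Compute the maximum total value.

51

This is an integer program with binary decision variables.
crate F + crate C + crate D: weight 2 + 15 + 5 = 22 ≤ 25, value 17 + 17 + 16 = 50.
crate F + crate H + crate D + crate E: weight 2 + 4 + 5 + 13 = 24 ≤ 25, value 17 + 8 + 16 + 10 = 51.
Best is crate F, crate H, crate D, and crate E with total value 51.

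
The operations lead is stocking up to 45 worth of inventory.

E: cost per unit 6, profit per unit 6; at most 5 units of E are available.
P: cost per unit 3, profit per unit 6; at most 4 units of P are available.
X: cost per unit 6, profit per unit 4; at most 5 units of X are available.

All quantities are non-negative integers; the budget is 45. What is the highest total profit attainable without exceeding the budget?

4×E, 4×P, and 1×X: cost 42 ≤ 45, profit 4·6 + 4·6 + 1·4 = 52.
5×E and 4×P: cost 42 ≤ 45, profit 5·6 + 4·6 = 54.
Best is 54.

54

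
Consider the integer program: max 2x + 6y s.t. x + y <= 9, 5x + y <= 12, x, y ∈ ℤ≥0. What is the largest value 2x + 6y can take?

(x,y)=(0,9): 1·0+1·9=9≤9, 5·0+1·9=9≤12, objective 54.
(x,y)=(0,8): 1·0+1·8=8≤9, 5·0+1·8=8≤12, objective 48.
Maximum is 54 at (x,y)=(0,9).

54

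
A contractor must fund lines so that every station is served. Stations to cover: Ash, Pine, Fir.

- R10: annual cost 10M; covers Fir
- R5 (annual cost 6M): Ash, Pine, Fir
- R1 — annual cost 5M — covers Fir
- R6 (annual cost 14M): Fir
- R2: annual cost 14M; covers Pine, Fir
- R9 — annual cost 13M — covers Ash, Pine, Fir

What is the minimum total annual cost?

6

R5 alone covers Ash, Pine, Fir — every station.
Total annual cost: 6.
No cover costs less than 6.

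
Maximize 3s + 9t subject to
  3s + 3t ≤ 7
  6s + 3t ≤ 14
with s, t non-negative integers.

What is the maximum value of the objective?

(s,t)=(0,2): 3·0+3·2=6≤7, 6·0+3·2=6≤14, objective 18.
(s,t)=(1,1): 3·1+3·1=6≤7, 6·1+3·1=9≤14, objective 12.
(s,t)=(0,1): 3·0+3·1=3≤7, 6·0+3·1=3≤14, objective 9.
The best lattice point is (0,2), giving 18.

18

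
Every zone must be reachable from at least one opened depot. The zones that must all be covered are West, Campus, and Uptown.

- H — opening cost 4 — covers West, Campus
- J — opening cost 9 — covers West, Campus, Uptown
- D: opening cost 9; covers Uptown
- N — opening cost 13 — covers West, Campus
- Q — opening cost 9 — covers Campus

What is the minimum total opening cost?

9

This is an integer covering problem.
The greedy cost-per-new-zone heuristic would pick H and J for 13, but a cheaper cover exists.
J alone covers West, Campus, Uptown — every zone.
Total opening cost: 9.
No cover costs less than 9.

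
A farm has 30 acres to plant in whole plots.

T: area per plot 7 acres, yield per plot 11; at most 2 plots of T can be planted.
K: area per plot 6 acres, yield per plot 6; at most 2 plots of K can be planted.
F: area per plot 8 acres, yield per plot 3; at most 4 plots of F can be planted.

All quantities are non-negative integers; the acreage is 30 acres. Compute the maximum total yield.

This is a bounded integer knapsack.
2×T and 2×K: area 26 ≤ 30, yield 2·11 + 2·6 = 34.
2×T, 1×K, and 1×F: area 28 ≤ 30, yield 2·11 + 1·6 + 1·3 = 31.
Best is 34.

34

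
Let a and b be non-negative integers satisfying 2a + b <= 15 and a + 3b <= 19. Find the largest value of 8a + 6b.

66

Relaxing integrality, the LP optimum is 69.20 at (a,b) = (5.2, 4.6), which is not an integer point.
(a,b)=(6,3): 2·6+1·3=15≤15, 1·6+3·3=15≤19, objective 66.
(a,b)=(5,4): 2·5+1·4=14≤15, 1·5+3·4=17≤19, objective 64.
The best lattice point is (6,3), giving 66.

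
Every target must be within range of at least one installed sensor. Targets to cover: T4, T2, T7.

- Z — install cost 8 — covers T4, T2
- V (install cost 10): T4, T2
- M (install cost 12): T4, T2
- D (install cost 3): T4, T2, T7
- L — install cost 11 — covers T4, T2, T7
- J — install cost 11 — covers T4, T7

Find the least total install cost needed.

3

This is a weighted set-cover instance.
D alone covers T4, T2, T7 — every target.
Total install cost: 3.
No cover costs less than 3.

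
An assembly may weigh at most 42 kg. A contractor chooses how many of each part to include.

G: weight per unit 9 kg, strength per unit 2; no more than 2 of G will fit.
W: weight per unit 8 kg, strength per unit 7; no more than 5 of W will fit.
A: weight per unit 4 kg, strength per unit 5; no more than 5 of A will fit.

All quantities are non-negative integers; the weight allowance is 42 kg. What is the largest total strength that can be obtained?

A has the best ratio (5/4); taking only A gives at most 5×5 = 25 (stopped by the supply cap of 5).
Mixing does better — 3×W and 4×A: weight 40 ≤ 42, strength 3·7 + 4·5 = 41.

41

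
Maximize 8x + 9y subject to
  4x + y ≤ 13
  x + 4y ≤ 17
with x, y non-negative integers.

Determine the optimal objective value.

(x,y)=(1,4) is feasible, giving 44.
(x,y)=(2,3) is feasible, giving 43.
(x,y)=(0,4) is feasible, giving 36.
(x,y)=(1,3) is feasible, giving 35.
No feasible integer point exceeds 44.

44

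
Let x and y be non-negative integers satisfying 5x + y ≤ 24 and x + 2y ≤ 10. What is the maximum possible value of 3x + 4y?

24

The continuous relaxation peaks at (4.22, 2.89) with value 24.22; rounding to a feasible lattice point costs some objective.
(x,y)=(4,3): 5·4+1·3=23≤24, 1·4+2·3=10≤10, objective 24.
(x,y)=(3,3): 5·3+1·3=18≤24, 1·3+2·3=9≤10, objective 21.
(x,y)=(4,2): 5·4+1·2=22≤24, 1·4+2·2=8≤10, objective 20.
(x,y)=(3,2): 5·3+1·2=17≤24, 1·3+2·2=7≤10, objective 17.
The best lattice point is (4,3), giving 24.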